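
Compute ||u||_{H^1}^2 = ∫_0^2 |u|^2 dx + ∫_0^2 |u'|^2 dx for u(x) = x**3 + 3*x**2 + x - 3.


||u||_{H^1}^2 = 9512/21

The H^1 norm (squared) on an interval (0, L) is
  ||u||_{H^1}^2 = ∫_0^L u(x)^2 dx + ∫_0^L u'(x)^2 dx.
Compute u'(x) = 3*x**2 + 6*x + 1.
Then u(x)^2 = x**6 + 6*x**5 + 11*x**4 - 17*x**2 - 6*x + 9 and u'(x)^2 = 9*x**4 + 36*x**3 + 42*x**2 + 12*x + 1.
Integrate each monomial from 0 to 2 using ∫_0^2 c·x^n dx = c·2^(n+1)/(n+1):
  ∫_0^2 u(x)^2 dx = ∫_0^2 (x^6 + 6*x^5 + 11*x^4 - 17*x^2 - 6*x + 9) dx. Term by term:
    ∫_0^2 x^6 dx = 128/7;  ∫_0^2 6*x^5 dx = 64;  ∫_0^2 11*x^4 dx = 352/5;
    ∫_0^2 -17*x^2 dx = -136/3;  ∫_0^2 -6*x dx = -12;  ∫_0^2 9 dx = 18.
  Sum: 128/7 + 64 + 352/5 − 136/3 − 12 + 18 = 11902/105.
  ∫_0^2 u'(x)^2 dx = ∫_0^2 (9*x^4 + 36*x^3 + 42*x^2 + 12*x + 1) dx. Term by term:
    ∫_0^2 9*x^4 dx = 288/5;  ∫_0^2 36*x^3 dx = 144;  ∫_0^2 42*x^2 dx = 112;
    ∫_0^2 12*x dx = 24;  ∫_0^2 1 dx = 2.
  Sum: 288/5 + 144 + 112 + 24 + 2 = 1698/5.
Adding: ||u||_{H^1}^2 = 11902/105 + 1698/5 = 9512/21.


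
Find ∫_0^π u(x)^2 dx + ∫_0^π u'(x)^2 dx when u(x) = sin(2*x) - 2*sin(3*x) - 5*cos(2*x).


||u||_{H^1(0,π)}^2 = 120 + 85*π

u'(x) = 10*sin(2*x) + 2*cos(2*x) - 6*cos(3*x).
Expand u² and (u')² and integrate term by term on (0, π), using: for integers n ≥ 1, ∫_0^π sin²(nx) dx = ∫_0^π cos²(nx) dx = π/2; for n ≠ n', ∫_0^π sin(nx)sin(n'x) dx = ∫_0^π cos(nx)cos(n'x) dx = 0; and by product-to-sum, ∫_0^π sin(nx)cos(n'x) dx = ½∫_0^π [sin((n+n')x) + sin((n−n')x)] dx, which is 0 when n+n' is even and 2n/(n²−n'²) when n+n' is odd (it need not vanish on (0, π)).
  u² squared terms: (-5)²·∫cos(2x)² dx = 25·π/2 = 25*π/2;  (-2)²·∫sin(3x)² dx = 4·π/2 = 2*π;  (1)²·∫sin(2x)² dx = 1·π/2 = π/2.
  u² cross terms: 2·(-5)·(-2)·∫cos(2x)·sin(3x) dx = 20·(6/5) = 24;  2·(-5)·(1)·∫cos(2x)·sin(2x) dx = -10·(0) = 0;  2·(-2)·(1)·∫sin(3x)·sin(2x) dx = -4·(0) = 0.
  So ∫_0^π u² dx = 25*π/2 + 2*π + π/2 + 24 + 0 + 0 = 24 + 15*π.
  (u')² squared terms: (-6)²·∫cos(3x)² dx = 36·π/2 = 18*π;  (2)²·∫cos(2x)² dx = 4·π/2 = 2*π;  (10)²·∫sin(2x)² dx = 100·π/2 = 50*π.
  (u')² cross terms: 2·(-6)·(2)·∫cos(3x)·cos(2x) dx = -24·(0) = 0;  2·(-6)·(10)·∫cos(3x)·sin(2x) dx = -120·(-4/5) = 96;  2·(2)·(10)·∫cos(2x)·sin(2x) dx = 40·(0) = 0.
  So ∫_0^π (u')² dx = 18*π + 2*π + 50*π + 0 + 96 + 0 = 96 + 70*π.
||u||_{H^1}^2 = (24 + 15*π) + (96 + 70*π) = 120 + 85*π.


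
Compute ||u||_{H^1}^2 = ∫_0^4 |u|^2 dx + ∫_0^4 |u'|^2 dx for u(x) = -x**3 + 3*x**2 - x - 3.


||u||_{H^1}^2 = 11800/21

The H^1 norm (squared) on an interval (0, L) is
  ||u||_{H^1}^2 = ∫_0^L u(x)^2 dx + ∫_0^L u'(x)^2 dx.
Compute u'(x) = -3*x**2 + 6*x - 1.
Then u(x)^2 = x**6 - 6*x**5 + 11*x**4 - 17*x**2 + 6*x + 9 and u'(x)^2 = 9*x**4 - 36*x**3 + 42*x**2 - 12*x + 1.
Integrate each monomial from 0 to 4 using ∫_0^4 c·x^n dx = c·4^(n+1)/(n+1):
  ∫_0^4 u(x)^2 dx = ∫_0^4 (x^6 - 6*x^5 + 11*x^4 - 17*x^2 + 6*x + 9) dx. Term by term:
    ∫_0^4 x^6 dx = 16384/7;  ∫_0^4 -6*x^5 dx = -4096;  ∫_0^4 11*x^4 dx = 11264/5;
    ∫_0^4 -17*x^2 dx = -1088/3;  ∫_0^4 6*x dx = 48;  ∫_0^4 9 dx = 36.
  Sum: 16384/7 − 4096 + 11264/5 − 1088/3 + 48 + 36 = 22964/105.
  ∫_0^4 u'(x)^2 dx = ∫_0^4 (9*x^4 - 36*x^3 + 42*x^2 - 12*x + 1) dx. Term by term:
    ∫_0^4 9*x^4 dx = 9216/5;  ∫_0^4 -36*x^3 dx = -2304;  ∫_0^4 42*x^2 dx = 896;
    ∫_0^4 -12*x dx = -96;  ∫_0^4 1 dx = 4.
  Sum: 9216/5 − 2304 + 896 − 96 + 4 = 1716/5.
Adding: ||u||_{H^1}^2 = 22964/105 + 1716/5 = 11800/21.


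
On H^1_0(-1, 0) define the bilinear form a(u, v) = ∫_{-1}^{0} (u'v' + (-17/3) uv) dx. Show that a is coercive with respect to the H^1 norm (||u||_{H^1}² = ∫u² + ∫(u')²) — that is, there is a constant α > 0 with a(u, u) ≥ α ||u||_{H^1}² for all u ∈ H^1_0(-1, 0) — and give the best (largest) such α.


α = (-17/3 + π^2)/(1 + π^2)

Coercivity of a(·,·) on H^1_0(-1, 0) means a(u, u) ≥ α ||u||_{H^1}² for every u ∈ H^1_0.
The interval has length L = 1, and Poincaré/coercivity depend only on L. Here a(u, u) = ∫(u')² + (-17/3)·∫u².
Here c = -17/3 < 0 with |c| < (π/L)² = π^2, so coercivity still holds. The condition a(u,u) ≥ α||u||_{H^1}² reads (1−α)∫(u')² ≥ (α−c)∫u². Any admissible α is ≤ 1 (rapidly oscillating u have ∫u²/∫(u')² → 0), and α = 1 would force 0 ≥ (1−c)∫u², impossible since c < 1; so 1−α > 0. By the sharp Poincaré inequality on H^1_0 of an interval of length L, ∫(u')² ≥ (π/L)²∫u² with equality for the first sine mode sin(π(x−x₀)/L) (x₀ the left endpoint), so the inequality holds for all u iff (1−α)(π/L)² ≥ α − c, i.e. α ≤ ((π/L)² + c)/((π/L)² + 1) = (1 + c(L/π)²)/(1 + (L/π)²). (Direct route, valid since c ≤ 0: Poincaré gives c∫u² ≥ c(L/π)²∫(u')², so a(u,u) ≥ (1 + c(L/π)²)∫(u')², while ||u||_{H^1}² ≤ (1 + (L/π)²)∫(u')²; dividing yields the same α.) With (π/L)² = π^2 and c = -17/3, the largest admissible constant is α = ((π/L)² + c)/((π/L)² + 1).
Simplifying, α = (-17/3 + π^2)/(1 + π^2).


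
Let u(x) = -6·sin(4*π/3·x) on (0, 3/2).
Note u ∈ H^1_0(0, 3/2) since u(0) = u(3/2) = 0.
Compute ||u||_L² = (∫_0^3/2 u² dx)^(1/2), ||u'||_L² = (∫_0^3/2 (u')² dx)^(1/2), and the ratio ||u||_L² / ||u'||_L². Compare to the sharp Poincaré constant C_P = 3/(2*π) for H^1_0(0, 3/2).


||u||_L² / ||u'||_L² = 3/(4*π) < C_P = 3/(2*π).

u(x) = -6·sin(4*π/3·x), so u'(x) = -8*π*cos(4*π*x/3).
Writing u(x) = A·sin(kπx/L) with A = -6 and k = 2, use ∫_0^L sin²(kπx/L) dx = L/2 and ∫_0^L cos²(kπx/L) dx = L/2.
u² = 36·sin²(4*π/3·x) and (u')² = 64*π^2·cos²(4*π/3·x), and each of sin², cos² integrates to L/2 = 3/4 over (0, 3/2).
∫_0^3/2 u² dx = 27, so ||u||_L² = 3*sqrt(3).
∫_0^3/2 (u')² dx = 48*π^2, so ||u'||_L² = 4*sqrt(3)*π.
Ratio ||u||_L² / ||u'||_L² = 3/(4*π).
Sharp Poincaré constant on H^1_0(0, 3/2) is C_P = L/π = 3/(2*π), achieved by sin(2*π/3·x).
This is the k = 2 harmonic; the ratio L/(kπ) is strictly less than C_P = L/π, consistent with the sharp inequality ||u||_L² ≤ C_P ||u'||_L².


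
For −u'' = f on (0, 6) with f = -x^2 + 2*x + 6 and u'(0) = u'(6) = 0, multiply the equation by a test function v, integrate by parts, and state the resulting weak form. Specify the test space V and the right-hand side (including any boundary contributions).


V = H^1(0, 6) (no boundary constraint on v; u is determined up to an additive constant); weak form: ∫_0^6 u'v' dx = ∫_0^6 (-x^2 + 2*x + 6) v dx for all v ∈ V.

Multiply both sides by a test function v and integrate from 0 to 6:
  ∫_0^6 −u''(x) v(x) dx = ∫_0^6 f(x) v(x) dx.
Integrate the LHS by parts once:
  ∫_0^6 −u'' v dx = −[u'(x) v(x)]_0^6 + ∫_0^6 u'(x) v'(x) dx.
Thus ∫_0^6 u'(x) v'(x) dx = ∫_0^6 f(x) v(x) dx + [u'(x) v(x)]_0^6.
Choose V so that boundary terms are either known or forced to vanish.
u has homogeneous Neumann: u'(0) = u'(6) = 0. So [u' v]_0^6 = 0·v(6) − 0·v(0) = 0 for any v; take V = H^1(0, 6).
Weak formulation: find u (satisfying any essential BC) such that ∫_0^6 u'(x) v'(x) dx = ∫_0^6 f v dx for all v ∈ V (homogeneous Neumann, so boundary terms vanish).
Substituting f(x) = -x^2 + 2*x + 6, the right-hand side is ∫_0^6 (-x^2 + 2*x + 6) v dx.
Compatibility check (pure Neumann): taking v ≡ 1 ∈ V gives 0 = ∫_0^6 f dx + (0) − (0), i.e. ∫_0^6 f dx must equal u'(0) − u'(6) = 0. Indeed ∫_0^6 (-x^2 + 2*x + 6) dx = 0, so the data are compatible. The solution is then unique only up to an additive constant (fix it e.g. by requiring ∫_0^6 u dx = 0).


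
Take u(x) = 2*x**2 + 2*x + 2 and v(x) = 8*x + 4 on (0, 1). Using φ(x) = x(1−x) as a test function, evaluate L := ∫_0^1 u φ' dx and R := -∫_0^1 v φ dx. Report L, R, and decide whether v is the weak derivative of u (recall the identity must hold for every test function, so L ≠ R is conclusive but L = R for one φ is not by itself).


LHS = -2/3, RHS = -4/3. No, v is not the weak derivative of u.

u(x) = 2*x**2 + 2*x + 2, classical derivative u'(x) = 4*x + 2.
φ(x) = x(1−x), so φ'(x) = 1 - 2*x.
Note φ(0) = φ(1) = 0, so the boundary term u·φ vanishes.
LHS = ∫_0^1 u(x) φ'(x) dx = ∫_0^1 (-4*x^3 - 2*x^2 - 2*x + 2) dx. Term by term:
  ∫_0^1 -4*x^3 dx = -1;  ∫_0^1 -2*x^2 dx = -2/3;  ∫_0^1 -2*x dx = -1;
  ∫_0^1 2 dx = 2.
Sum: -1 − 2/3 − 1 + 2 = -2/3.
So LHS = -2/3.
∫_0^1 v(x) φ(x) dx = ∫_0^1 (-8*x^3 + 4*x^2 + 4*x) dx. Term by term:
  ∫_0^1 -8*x^3 dx = -2;  ∫_0^1 4*x^2 dx = 4/3;  ∫_0^1 4*x dx = 2.
Sum: -2 + 4/3 + 2 = 4/3.
So RHS = -∫_0^1 v(x) φ(x) dx = -4/3.
LHS − RHS = 2/3 ≠ 0, so the identity fails.
(For a valid weak derivative the identity must hold for EVERY test function, in particular this one. The failure shows v is NOT the weak derivative of u.)
Correct weak derivative would be u'(x) = 4*x + 2.


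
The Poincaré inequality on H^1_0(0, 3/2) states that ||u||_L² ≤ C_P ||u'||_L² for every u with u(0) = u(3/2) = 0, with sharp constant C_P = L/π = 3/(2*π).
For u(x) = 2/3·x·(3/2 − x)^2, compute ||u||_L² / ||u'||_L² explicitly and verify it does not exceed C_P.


||u||_L² / ||u'||_L² = 3*sqrt(14)/28 < C_P = 3/(2*π).

u(x) = 2/3·x·(3/2 − x)^2, so u'(x) = (x - 3/2)*(2*x - 1).
u(x) = 2/3·x·(3/2 − x)^2 vanishes at x = 0 and x = 3/2, so u ∈ H^1_0(0, 3/2). Differentiate via the product rule and integrate the resulting polynomials term by term.
  ∫_0^3/2 u² dx = ∫_0^3/2 (4*x^6/9 - 8*x^5/3 + 6*x^4 - 6*x^3 + 9*x^2/4) dx. Term by term:
    ∫_0^3/2 4*x^6/9 dx = 243/224;  ∫_0^3/2 -8*x^5/3 dx = -81/16;  ∫_0^3/2 6*x^4 dx = 729/80;
    ∫_0^3/2 -6*x^3 dx = -243/32;  ∫_0^3/2 9*x^2/4 dx = 81/32.
  Sum: 243/224 − 81/16 + 729/80 − 243/32 + 81/32 = 81/1120.
  ∫_0^3/2 (u')² dx = ∫_0^3/2 (4*x^4 - 16*x^3 + 22*x^2 - 12*x + 9/4) dx. Term by term:
    ∫_0^3/2 4*x^4 dx = 243/40;  ∫_0^3/2 -16*x^3 dx = -81/4;  ∫_0^3/2 22*x^2 dx = 99/4;
    ∫_0^3/2 -12*x dx = -27/2;  ∫_0^3/2 9/4 dx = 27/8.
  Sum: 243/40 − 81/4 + 99/4 − 27/2 + 27/8 = 9/20.
∫_0^3/2 u² dx = 81/1120, so ||u||_L² = 9*sqrt(70)/280.
∫_0^3/2 (u')² dx = 9/20, so ||u'||_L² = 3*sqrt(5)/10.
Ratio ||u||_L² / ||u'||_L² = 3*sqrt(14)/28.
Sharp Poincaré constant on H^1_0(0, 3/2) is C_P = L/π = 3/(2*π), achieved by sin(2*π/3·x).
A polynomial bump cannot attain the sharp Poincaré constant (only the first sine eigenfunction does), so the ratio is strictly less than C_P, consistent with ||u||_L² ≤ C_P ||u'||_L².


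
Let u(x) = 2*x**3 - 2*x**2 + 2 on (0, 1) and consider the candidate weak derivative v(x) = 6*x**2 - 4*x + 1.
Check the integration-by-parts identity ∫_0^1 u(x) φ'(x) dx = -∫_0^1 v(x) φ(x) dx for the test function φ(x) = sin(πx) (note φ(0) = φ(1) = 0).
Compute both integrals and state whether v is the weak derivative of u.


LHS = -2/π + 24/π^3, RHS = -4/π + 24/π^3. No, v is not the weak derivative of u.

u(x) = 2*x**3 - 2*x**2 + 2, classical derivative u'(x) = 6*x**2 - 4*x.
φ(x) = sin(πx), so φ'(x) = π*cos(π*x).
Note φ(0) = φ(1) = 0, so the boundary term u·φ vanishes.
LHS = ∫_0^1 u(x) φ'(x) dx = ∫_0^1 (2*π*x^3*cos(π*x) - 2*π*x^2*cos(π*x) + 2*π*cos(π*x)) dx. Term by term:
  ∫_0^1 2*π*cos(π*x) dx = 0;  ∫_0^1 -2*π*x^2*cos(π*x) dx = 4/π;  ∫_0^1 2*π*x^3*cos(π*x) dx = -6/π + 24/π^3.
Sum: 0 + 4/π + -6/π + 24/π^3 = -2/π + 24/π^3.
So LHS = -2/π + 24/π^3.
∫_0^1 v(x) φ(x) dx = ∫_0^1 (6*x^2*sin(π*x) - 4*x*sin(π*x) + sin(π*x)) dx. Term by term:
  ∫_0^1 -4*x*sin(π*x) dx = -4/π;  ∫_0^1 6*x^2*sin(π*x) dx = -24/π^3 + 6/π;  ∫_0^1 sin(π*x) dx = 2/π.
Sum: -4/π + -24/π^3 + 6/π + 2/π = -24/π^3 + 4/π.
So RHS = -∫_0^1 v(x) φ(x) dx = -4/π + 24/π^3.
LHS − RHS = 2/π ≠ 0, so the identity fails.
(For a valid weak derivative the identity must hold for EVERY test function, in particular this one. The failure shows v is NOT the weak derivative of u.)
Correct weak derivative would be u'(x) = 6*x**2 - 4*x.


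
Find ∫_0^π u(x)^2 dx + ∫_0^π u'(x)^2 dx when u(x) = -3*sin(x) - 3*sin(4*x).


||u||_{H^1(0,π)}^2 = 171*π/2

u'(x) = -3*cos(x) - 12*cos(4*x).
Expand u² and (u')² and integrate term by term on (0, π), using: for integers n ≥ 1, ∫_0^π sin²(nx) dx = ∫_0^π cos²(nx) dx = π/2; for n ≠ n', ∫_0^π sin(nx)sin(n'x) dx = ∫_0^π cos(nx)cos(n'x) dx = 0; and by product-to-sum, ∫_0^π sin(nx)cos(n'x) dx = ½∫_0^π [sin((n+n')x) + sin((n−n')x)] dx, which is 0 when n+n' is even and 2n/(n²−n'²) when n+n' is odd (it need not vanish on (0, π)).
  u² squared terms: (-3)²·∫sin(x)² dx = 9·π/2 = 9*π/2;  (-3)²·∫sin(4x)² dx = 9·π/2 = 9*π/2.
  u² cross terms: 2·(-3)·(-3)·∫sin(x)·sin(4x) dx = 18·(0) = 0.
  So ∫_0^π u² dx = 9*π/2 + 9*π/2 + 0 = 9*π.
  (u')² squared terms: (-12)²·∫cos(4x)² dx = 144·π/2 = 72*π;  (-3)²·∫cos(x)² dx = 9·π/2 = 9*π/2.
  (u')² cross terms: 2·(-12)·(-3)·∫cos(4x)·cos(x) dx = 72·(0) = 0.
  So ∫_0^π (u')² dx = 72*π + 9*π/2 + 0 = 153*π/2.
||u||_{H^1}^2 = (9*π) + (153*π/2) = 171*π/2.


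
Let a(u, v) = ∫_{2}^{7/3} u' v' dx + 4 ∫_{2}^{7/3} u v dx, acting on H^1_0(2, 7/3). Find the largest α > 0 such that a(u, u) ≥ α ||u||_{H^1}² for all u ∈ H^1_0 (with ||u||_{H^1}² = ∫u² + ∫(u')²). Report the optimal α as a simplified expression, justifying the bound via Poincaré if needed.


α = 1

Coercivity of a(·,·) on H^1_0(2, 7/3) means a(u, u) ≥ α ||u||_{H^1}² for every u ∈ H^1_0.
The interval has length L = 1/3, and Poincaré/coercivity depend only on L. Here a(u, u) = ∫(u')² + (4)·∫u².
Here c = 4 ≥ 1, so a(u,u) = ∫(u')² + c∫u² ≥ ∫(u')² + ∫u² = ||u||_{H^1}², i.e. α = 1 works. No larger α is possible: a(u,u) ≥ α||u||_{H^1}² means (1−α)∫(u')² ≥ (α−c)∫u², and for the modes u_n = sin(nπ(x−x₀)/L) (x₀ the left endpoint) one has ∫u_n²/∫(u_n')² = (L/(nπ))² → 0, so a(u_n,u_n)/||u_n||_{H^1}² → 1. Hence the optimal constant is α = 1.
Therefore α = 1.


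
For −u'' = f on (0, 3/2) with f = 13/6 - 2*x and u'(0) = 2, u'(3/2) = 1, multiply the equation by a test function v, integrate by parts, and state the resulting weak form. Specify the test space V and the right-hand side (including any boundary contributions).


V = H^1(0, 3/2) (v unrestricted at boundary; u is determined up to an additive constant); weak form: ∫_0^3/2 u'v' dx = ∫_0^3/2 (13/6 - 2*x) v dx + v(3/2) − 2·v(0) for all v ∈ V.

Multiply both sides by a test function v and integrate from 0 to 3/2:
  ∫_0^3/2 −u''(x) v(x) dx = ∫_0^3/2 f(x) v(x) dx.
Integrate the LHS by parts once:
  ∫_0^3/2 −u'' v dx = −[u'(x) v(x)]_0^3/2 + ∫_0^3/2 u'(x) v'(x) dx.
Thus ∫_0^3/2 u'(x) v'(x) dx = ∫_0^3/2 f(x) v(x) dx + [u'(x) v(x)]_0^3/2.
Choose V so that boundary terms are either known or forced to vanish.
u has inhomogeneous Neumann u'(0) = 2, u'(3/2) = 1. [u' v]_0^3/2 = (1)·v(3/2) − (2)·v(0) = v(3/2) − 2·v(0). Take V = H^1(0, 3/2); boundary term becomes part of RHS.
Weak formulation: find u (satisfying any essential BC) such that ∫_0^3/2 u'(x) v'(x) dx = ∫_0^3/2 f v dx + v(3/2) − 2·v(0) for all v ∈ V (Neumann data are natural BCs: they enter the RHS as boundary terms).
Substituting f(x) = 13/6 - 2*x, the right-hand side is ∫_0^3/2 (13/6 - 2*x) v dx + v(3/2) − 2·v(0).
Compatibility check (pure Neumann): taking v ≡ 1 ∈ V gives 0 = ∫_0^3/2 f dx + (1) − (2), i.e. ∫_0^3/2 f dx must equal u'(0) − u'(3/2) = 1. Indeed ∫_0^3/2 (13/6 - 2*x) dx = 1, so the data are compatible. The solution is then unique only up to an additive constant (fix it e.g. by requiring ∫_0^3/2 u dx = 0).


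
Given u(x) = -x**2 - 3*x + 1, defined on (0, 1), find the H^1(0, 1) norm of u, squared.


||u||_{H^1}^2 = 551/30

The H^1 norm (squared) on an interval (0, L) is
  ||u||_{H^1}^2 = ∫_0^L u(x)^2 dx + ∫_0^L u'(x)^2 dx.
Compute u'(x) = -2*x - 3.
Then u(x)^2 = x**4 + 6*x**3 + 7*x**2 - 6*x + 1 and u'(x)^2 = 4*x**2 + 12*x + 9.
Integrate each monomial from 0 to 1 using ∫_0^1 c·x^n dx = c·1^(n+1)/(n+1):
  ∫_0^1 u(x)^2 dx = ∫_0^1 (x^4 + 6*x^3 + 7*x^2 - 6*x + 1) dx. Term by term:
    ∫_0^1 x^4 dx = 1/5;  ∫_0^1 6*x^3 dx = 3/2;  ∫_0^1 7*x^2 dx = 7/3;
    ∫_0^1 -6*x dx = -3;  ∫_0^1 1 dx = 1.
  Sum: 1/5 + 3/2 + 7/3 − 3 + 1 = 61/30.
  ∫_0^1 u'(x)^2 dx = ∫_0^1 (4*x^2 + 12*x + 9) dx. Term by term:
    ∫_0^1 4*x^2 dx = 4/3;  ∫_0^1 12*x dx = 6;  ∫_0^1 9 dx = 9.
  Sum: 4/3 + 6 + 9 = 49/3.
Adding: ||u||_{H^1}^2 = 61/30 + 49/3 = 551/30.


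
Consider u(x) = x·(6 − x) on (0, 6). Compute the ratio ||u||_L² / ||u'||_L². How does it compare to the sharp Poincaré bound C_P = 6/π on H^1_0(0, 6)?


||u||_L² / ||u'||_L² = 3*sqrt(10)/5 < C_P = 6/π.

u(x) = x·(6 − x), so u'(x) = 6 - 2*x.
u(x) = x·(6 − x) vanishes at x = 0 and x = 6, so u ∈ H^1_0(0, 6). Differentiate via the product rule and integrate the resulting polynomials term by term.
  ∫_0^6 u² dx = ∫_0^6 (x^4 - 12*x^3 + 36*x^2) dx. Term by term:
    ∫_0^6 x^4 dx = 7776/5;  ∫_0^6 -12*x^3 dx = -3888;  ∫_0^6 36*x^2 dx = 2592.
  Sum: 7776/5 − 3888 + 2592 = 1296/5.
  ∫_0^6 (u')² dx = ∫_0^6 (4*x^2 - 24*x + 36) dx. Term by term:
    ∫_0^6 4*x^2 dx = 288;  ∫_0^6 -24*x dx = -432;  ∫_0^6 36 dx = 216.
  Sum: 288 − 432 + 216 = 72.
∫_0^6 u² dx = 1296/5, so ||u||_L² = 36*sqrt(5)/5.
∫_0^6 (u')² dx = 72, so ||u'||_L² = 6*sqrt(2).
Ratio ||u||_L² / ||u'||_L² = 3*sqrt(10)/5.
Sharp Poincaré constant on H^1_0(0, 6) is C_P = L/π = 6/π, achieved by sin(π/6·x).
A polynomial bump cannot attain the sharp Poincaré constant (only the first sine eigenfunction does), so the ratio is strictly less than C_P, consistent with ||u||_L² ≤ C_P ||u'||_L².


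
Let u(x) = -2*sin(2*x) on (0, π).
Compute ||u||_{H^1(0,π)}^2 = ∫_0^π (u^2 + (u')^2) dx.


||u||_{H^1(0,π)}^2 = 10*π

u'(x) = -4*cos(2*x).
Expand u² and (u')² and integrate term by term on (0, π), using: for integers n ≥ 1, ∫_0^π sin²(nx) dx = ∫_0^π cos²(nx) dx = π/2; for n ≠ n', ∫_0^π sin(nx)sin(n'x) dx = ∫_0^π cos(nx)cos(n'x) dx = 0; and by product-to-sum, ∫_0^π sin(nx)cos(n'x) dx = ½∫_0^π [sin((n+n')x) + sin((n−n')x)] dx, which is 0 when n+n' is even and 2n/(n²−n'²) when n+n' is odd (it need not vanish on (0, π)).
  u² squared terms: (-2)²·∫sin(2x)² dx = 4·π/2 = 2*π.
  So ∫_0^π u² dx = 2*π.
  (u')² squared terms: (-4)²·∫cos(2x)² dx = 16·π/2 = 8*π.
  So ∫_0^π (u')² dx = 8*π.
||u||_{H^1}^2 = (2*π) + (8*π) = 10*π.


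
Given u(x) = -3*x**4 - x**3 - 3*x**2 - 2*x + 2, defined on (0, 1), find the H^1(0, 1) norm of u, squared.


||u||_{H^1}^2 = 51731/420

The H^1 norm (squared) on an interval (0, L) is
  ||u||_{H^1}^2 = ∫_0^L u(x)^2 dx + ∫_0^L u'(x)^2 dx.
Compute u'(x) = -12*x**3 - 3*x**2 - 6*x - 2.
Then u(x)^2 = 9*x**8 + 6*x**7 + 19*x**6 + 18*x**5 + x**4 + 8*x**3 - 8*x**2 - 8*x + 4 and u'(x)^2 = 144*x**6 + 72*x**5 + 153*x**4 + 84*x**3 + 48*x**2 + 24*x + 4.
Integrate each monomial from 0 to 1 using ∫_0^1 c·x^n dx = c·1^(n+1)/(n+1):
  ∫_0^1 u(x)^2 dx = ∫_0^1 (9*x^8 + 6*x^7 + 19*x^6 + 18*x^5 + x^4 + 8*x^3 - 8*x^2 - 8*x + 4) dx. Term by term:
    ∫_0^1 9*x^8 dx = 1;  ∫_0^1 6*x^7 dx = 3/4;  ∫_0^1 19*x^6 dx = 19/7;
    ∫_0^1 18*x^5 dx = 3;  ∫_0^1 x^4 dx = 1/5;  ∫_0^1 8*x^3 dx = 2;
    ∫_0^1 -8*x^2 dx = -8/3;  ∫_0^1 -8*x dx = -4;  ∫_0^1 4 dx = 4.
  Sum: 1 + 3/4 + 19/7 + 3 + 1/5 + 2 − 8/3 − 4 + 4 = 2939/420.
  ∫_0^1 u'(x)^2 dx = ∫_0^1 (144*x^6 + 72*x^5 + 153*x^4 + 84*x^3 + 48*x^2 + 24*x + 4) dx. Term by term:
    ∫_0^1 144*x^6 dx = 144/7;  ∫_0^1 72*x^5 dx = 12;  ∫_0^1 153*x^4 dx = 153/5;
    ∫_0^1 84*x^3 dx = 21;  ∫_0^1 48*x^2 dx = 16;  ∫_0^1 24*x dx = 12;
    ∫_0^1 4 dx = 4.
  Sum: 144/7 + 12 + 153/5 + 21 + 16 + 12 + 4 = 4066/35.
Adding: ||u||_{H^1}^2 = 2939/420 + 4066/35 = 51731/420.


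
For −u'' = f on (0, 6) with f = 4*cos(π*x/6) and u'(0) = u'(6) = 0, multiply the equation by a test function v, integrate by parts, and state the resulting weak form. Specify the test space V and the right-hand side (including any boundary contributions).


V = H^1(0, 6) (no boundary constraint on v; u is determined up to an additive constant); weak form: ∫_0^6 u'v' dx = ∫_0^6 (4*cos(π*x/6)) v dx for all v ∈ V.

Multiply both sides by a test function v and integrate from 0 to 6:
  ∫_0^6 −u''(x) v(x) dx = ∫_0^6 f(x) v(x) dx.
Integrate the LHS by parts once:
  ∫_0^6 −u'' v dx = −[u'(x) v(x)]_0^6 + ∫_0^6 u'(x) v'(x) dx.
Thus ∫_0^6 u'(x) v'(x) dx = ∫_0^6 f(x) v(x) dx + [u'(x) v(x)]_0^6.
Choose V so that boundary terms are either known or forced to vanish.
u has homogeneous Neumann: u'(0) = u'(6) = 0. So [u' v]_0^6 = 0·v(6) − 0·v(0) = 0 for any v; take V = H^1(0, 6).
Weak formulation: find u (satisfying any essential BC) such that ∫_0^6 u'(x) v'(x) dx = ∫_0^6 f v dx for all v ∈ V (homogeneous Neumann, so boundary terms vanish).
Substituting f(x) = 4*cos(π*x/6), the right-hand side is ∫_0^6 (4*cos(π*x/6)) v dx.
Compatibility check (pure Neumann): taking v ≡ 1 ∈ V gives 0 = ∫_0^6 f dx + (0) − (0), i.e. ∫_0^6 f dx must equal u'(0) − u'(6) = 0. Indeed ∫_0^6 (4*cos(π*x/6)) dx = 0, so the data are compatible. The solution is then unique only up to an additive constant (fix it e.g. by requiring ∫_0^6 u dx = 0).


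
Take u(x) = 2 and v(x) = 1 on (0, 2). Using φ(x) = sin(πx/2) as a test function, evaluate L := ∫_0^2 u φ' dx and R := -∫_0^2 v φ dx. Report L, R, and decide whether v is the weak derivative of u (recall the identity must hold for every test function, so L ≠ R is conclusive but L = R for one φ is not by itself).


LHS = 0, RHS = -4/π. No, v is not the weak derivative of u.

u(x) = 2, classical derivative u'(x) = 0.
φ(x) = sin(πx/2), so φ'(x) = π*cos(π*x/2)/2.
Note φ(0) = φ(2) = 0, so the boundary term u·φ vanishes.
LHS = ∫_0^2 u(x) φ'(x) dx = ∫_0^2 (π*cos(π*x/2)) dx. Term by term:
  ∫_0^2 π*cos(π*x/2) dx = 0.
So LHS = 0.
∫_0^2 v(x) φ(x) dx = ∫_0^2 (sin(π*x/2)) dx. Term by term:
  ∫_0^2 sin(π*x/2) dx = 4/π.
So RHS = -∫_0^2 v(x) φ(x) dx = -4/π.
LHS − RHS = 4/π ≠ 0, so the identity fails.
(For a valid weak derivative the identity must hold for EVERY test function, in particular this one. The failure shows v is NOT the weak derivative of u.)
Correct weak derivative would be u'(x) = 0.


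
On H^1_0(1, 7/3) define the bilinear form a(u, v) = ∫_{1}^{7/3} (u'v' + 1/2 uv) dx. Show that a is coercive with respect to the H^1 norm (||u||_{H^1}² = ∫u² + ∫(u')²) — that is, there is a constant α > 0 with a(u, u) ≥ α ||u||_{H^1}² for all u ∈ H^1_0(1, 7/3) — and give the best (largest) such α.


α = (8 + 9*π^2)/(16 + 9*π^2)

Coercivity of a(·,·) on H^1_0(1, 7/3) means a(u, u) ≥ α ||u||_{H^1}² for every u ∈ H^1_0.
The interval has length L = 4/3, and Poincaré/coercivity depend only on L. Here a(u, u) = ∫(u')² + (1/2)·∫u².
Here 0 < c = 1/2 < 1. The condition a(u,u) ≥ α||u||_{H^1}² reads (1−α)∫(u')² ≥ (α−c)∫u². Any admissible α is ≤ 1 (rapidly oscillating u have ∫u²/∫(u')² → 0), and α = 1 would force 0 ≥ (1−c)∫u², impossible since c < 1; so 1−α > 0. By the sharp Poincaré inequality on H^1_0 of an interval of length L, ∫(u')² ≥ (π/L)²∫u² with equality for the first sine mode sin(π(x−x₀)/L) (x₀ the left endpoint), so the inequality holds for all u iff (1−α)(π/L)² ≥ α − c, i.e. α ≤ ((π/L)² + c)/((π/L)² + 1) = (1 + c(L/π)²)/(1 + (L/π)²). With (π/L)² = 9*π^2/16 and c = 1/2, the largest admissible constant is α = ((π/L)² + c)/((π/L)² + 1).
Simplifying, α = (8 + 9*π^2)/(16 + 9*π^2).


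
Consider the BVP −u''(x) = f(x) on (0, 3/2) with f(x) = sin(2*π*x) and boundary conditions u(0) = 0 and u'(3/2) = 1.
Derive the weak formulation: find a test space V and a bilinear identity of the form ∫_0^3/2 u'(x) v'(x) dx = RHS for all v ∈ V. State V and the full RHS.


V = {v ∈ H^1(0, 3/2) : v(0) = 0} (test functions vanish at x = 0 where u is specified); weak form: ∫_0^3/2 u'v' dx = ∫_0^3/2 (sin(2*π*x)) v dx + v(3/2) for all v ∈ V.

Multiply both sides by a test function v and integrate from 0 to 3/2:
  ∫_0^3/2 −u''(x) v(x) dx = ∫_0^3/2 f(x) v(x) dx.
Integrate the LHS by parts once:
  ∫_0^3/2 −u'' v dx = −[u'(x) v(x)]_0^3/2 + ∫_0^3/2 u'(x) v'(x) dx.
Thus ∫_0^3/2 u'(x) v'(x) dx = ∫_0^3/2 f(x) v(x) dx + [u'(x) v(x)]_0^3/2.
Choose V so that boundary terms are either known or forced to vanish.
Mixed BC: u(0) = 0 (Dirichlet) and u'(3/2) = 1 (Neumann). Define V = {v ∈ H^1(0, 3/2) : v(0) = 0}. Then [u' v]_0^3/2 = u'(3/2)·v(3/2) − u'(0)·0 = v(3/2).
Weak formulation: find u (satisfying any essential BC) such that ∫_0^3/2 u'(x) v'(x) dx = ∫_0^3/2 f v dx + v(3/2) for all v ∈ V (Dirichlet at 0 absorbed into V; Neumann datum at x = 3/2 contributes the boundary term).
Substituting f(x) = sin(2*π*x), the right-hand side is ∫_0^3/2 (sin(2*π*x)) v dx + v(3/2).


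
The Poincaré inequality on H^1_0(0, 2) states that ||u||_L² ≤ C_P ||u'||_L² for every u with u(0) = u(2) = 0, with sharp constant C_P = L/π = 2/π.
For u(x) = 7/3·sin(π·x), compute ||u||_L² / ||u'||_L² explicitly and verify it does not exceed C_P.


||u||_L² / ||u'||_L² = 1/π < C_P = 2/π.

u(x) = 7/3·sin(π·x), so u'(x) = 7*π*cos(π*x)/3.
Writing u(x) = A·sin(kπx/L) with A = 7/3 and k = 2, use ∫_0^L sin²(kπx/L) dx = L/2 and ∫_0^L cos²(kπx/L) dx = L/2.
u² = 49/9·sin²(π·x) and (u')² = 49*π^2/9·cos²(π·x), and each of sin², cos² integrates to L/2 = 1 over (0, 2).
∫_0^2 u² dx = 49/9, so ||u||_L² = 7/3.
∫_0^2 (u')² dx = 49*π^2/9, so ||u'||_L² = 7*π/3.
Ratio ||u||_L² / ||u'||_L² = 1/π.
Sharp Poincaré constant on H^1_0(0, 2) is C_P = L/π = 2/π, achieved by sin(π/2·x).
This is the k = 2 harmonic; the ratio L/(kπ) is strictly less than C_P = L/π, consistent with the sharp inequality ||u||_L² ≤ C_P ||u'||_L².


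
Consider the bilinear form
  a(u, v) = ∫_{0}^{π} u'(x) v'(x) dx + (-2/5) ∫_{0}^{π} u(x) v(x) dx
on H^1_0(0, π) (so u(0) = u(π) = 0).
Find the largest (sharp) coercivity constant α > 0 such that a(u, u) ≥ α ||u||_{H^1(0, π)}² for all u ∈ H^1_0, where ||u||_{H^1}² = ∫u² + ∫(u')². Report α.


α = 3/10

Coercivity of a(·,·) on H^1_0(0, π) means a(u, u) ≥ α ||u||_{H^1}² for every u ∈ H^1_0.
The interval has length L = π, and Poincaré/coercivity depend only on L. Here a(u, u) = ∫(u')² + (-2/5)·∫u².
Here c = -2/5 < 0 with |c| < (π/L)² = 1, so coercivity still holds. The condition a(u,u) ≥ α||u||_{H^1}² reads (1−α)∫(u')² ≥ (α−c)∫u². Any admissible α is ≤ 1 (rapidly oscillating u have ∫u²/∫(u')² → 0), and α = 1 would force 0 ≥ (1−c)∫u², impossible since c < 1; so 1−α > 0. By the sharp Poincaré inequality on H^1_0 of an interval of length L, ∫(u')² ≥ (π/L)²∫u² with equality for the first sine mode sin(π(x−x₀)/L) (x₀ the left endpoint), so the inequality holds for all u iff (1−α)(π/L)² ≥ α − c, i.e. α ≤ ((π/L)² + c)/((π/L)² + 1) = (1 + c(L/π)²)/(1 + (L/π)²). (Direct route, valid since c ≤ 0: Poincaré gives c∫u² ≥ c(L/π)²∫(u')², so a(u,u) ≥ (1 + c(L/π)²)∫(u')², while ||u||_{H^1}² ≤ (1 + (L/π)²)∫(u')²; dividing yields the same α.) With (π/L)² = 1 and c = -2/5, the largest admissible constant is α = ((π/L)² + c)/((π/L)² + 1).
Simplifying, α = 3/10.


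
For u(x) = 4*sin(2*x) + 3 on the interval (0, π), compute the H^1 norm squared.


||u||_{H^1(0,π)}^2 = 49*π

u'(x) = 8*cos(2*x).
Expand u² and (u')² and integrate term by term on (0, π), using: for integers n ≥ 1, ∫_0^π sin²(nx) dx = ∫_0^π cos²(nx) dx = π/2; for n ≠ n', ∫_0^π sin(nx)sin(n'x) dx = ∫_0^π cos(nx)cos(n'x) dx = 0; and by product-to-sum, ∫_0^π sin(nx)cos(n'x) dx = ½∫_0^π [sin((n+n')x) + sin((n−n')x)] dx, which is 0 when n+n' is even and 2n/(n²−n'²) when n+n' is odd (it need not vanish on (0, π)). For the constant mode: ∫_0^π 1 dx = π, ∫_0^π cos(nx) dx = 0, ∫_0^π sin(nx) dx = (1−(−1)^n)/n.
  u² squared terms: (3)²·∫1 dx = 9·π = 9*π;  (4)²·∫sin(2x)² dx = 16·π/2 = 8*π.
  u² cross terms: 2·(3)·(4)·∫1·sin(2x) dx = 24·(0) = 0.
  So ∫_0^π u² dx = 9*π + 8*π + 0 = 17*π.
  (u')² squared terms: (8)²·∫cos(2x)² dx = 64·π/2 = 32*π.
  So ∫_0^π (u')² dx = 32*π.
||u||_{H^1}^2 = (17*π) + (32*π) = 49*π.


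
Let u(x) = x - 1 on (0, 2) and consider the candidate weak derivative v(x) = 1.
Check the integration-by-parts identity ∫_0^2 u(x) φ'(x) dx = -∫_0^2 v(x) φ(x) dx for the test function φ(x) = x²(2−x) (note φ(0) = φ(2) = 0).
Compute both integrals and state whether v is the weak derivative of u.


LHS = -4/3, RHS = -4/3. Yes, v = u' weakly.

u(x) = x - 1, classical derivative u'(x) = 1.
φ(x) = x²(2−x), so φ'(x) = x*(4 - 3*x).
Note φ(0) = φ(2) = 0, so the boundary term u·φ vanishes.
LHS = ∫_0^2 u(x) φ'(x) dx = ∫_0^2 (-3*x^3 + 7*x^2 - 4*x) dx. Term by term:
  ∫_0^2 -3*x^3 dx = -12;  ∫_0^2 7*x^2 dx = 56/3;  ∫_0^2 -4*x dx = -8.
Sum: -12 + 56/3 − 8 = -4/3.
So LHS = -4/3.
∫_0^2 v(x) φ(x) dx = ∫_0^2 (-x^3 + 2*x^2) dx. Term by term:
  ∫_0^2 -x^3 dx = -4;  ∫_0^2 2*x^2 dx = 16/3.
Sum: -4 + 16/3 = 4/3.
So RHS = -∫_0^2 v(x) φ(x) dx = -4/3.
LHS = RHS, so the identity holds for this test φ.
Moreover u is smooth here and v(x) = u'(x) = 1 pointwise, so the identity holds for every test function. Hence v is the weak derivative of u.


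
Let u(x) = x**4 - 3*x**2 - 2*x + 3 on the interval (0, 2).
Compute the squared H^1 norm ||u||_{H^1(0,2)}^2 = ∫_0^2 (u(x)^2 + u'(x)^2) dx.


||u||_{H^1}^2 = 24742/315

The H^1 norm (squared) on an interval (0, L) is
  ||u||_{H^1}^2 = ∫_0^L u(x)^2 dx + ∫_0^L u'(x)^2 dx.
Compute u'(x) = 4*x**3 - 6*x - 2.
Then u(x)^2 = x**8 - 6*x**6 - 4*x**5 + 15*x**4 + 12*x**3 - 14*x**2 - 12*x + 9 and u'(x)^2 = 16*x**6 - 48*x**4 - 16*x**3 + 36*x**2 + 24*x + 4.
Integrate each monomial from 0 to 2 using ∫_0^2 c·x^n dx = c·2^(n+1)/(n+1):
  ∫_0^2 u(x)^2 dx = ∫_0^2 (x^8 - 6*x^6 - 4*x^5 + 15*x^4 + 12*x^3 - 14*x^2 - 12*x + 9) dx. Term by term:
    ∫_0^2 x^8 dx = 512/9;  ∫_0^2 -6*x^6 dx = -768/7;  ∫_0^2 -4*x^5 dx = -128/3;
    ∫_0^2 15*x^4 dx = 96;  ∫_0^2 12*x^3 dx = 48;  ∫_0^2 -14*x^2 dx = -112/3;
    ∫_0^2 -12*x dx = -24;  ∫_0^2 9 dx = 18.
  Sum: 512/9 − 768/7 − 128/3 + 96 + 48 − 112/3 − 24 + 18 = 326/63.
  ∫_0^2 u'(x)^2 dx = ∫_0^2 (16*x^6 - 48*x^4 - 16*x^3 + 36*x^2 + 24*x + 4) dx. Term by term:
    ∫_0^2 16*x^6 dx = 2048/7;  ∫_0^2 -48*x^4 dx = -1536/5;  ∫_0^2 -16*x^3 dx = -64;
    ∫_0^2 36*x^2 dx = 96;  ∫_0^2 24*x dx = 48;  ∫_0^2 4 dx = 8.
  Sum: 2048/7 − 1536/5 − 64 + 96 + 48 + 8 = 2568/35.
Adding: ||u||_{H^1}^2 = 326/63 + 2568/35 = 24742/315.


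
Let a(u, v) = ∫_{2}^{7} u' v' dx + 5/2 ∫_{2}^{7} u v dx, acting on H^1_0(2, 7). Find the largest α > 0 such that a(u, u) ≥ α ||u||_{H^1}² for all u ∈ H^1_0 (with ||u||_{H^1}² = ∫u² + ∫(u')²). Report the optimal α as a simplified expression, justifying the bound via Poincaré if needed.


α = 1

Coercivity of a(·,·) on H^1_0(2, 7) means a(u, u) ≥ α ||u||_{H^1}² for every u ∈ H^1_0.
The interval has length L = 5, and Poincaré/coercivity depend only on L. Here a(u, u) = ∫(u')² + (5/2)·∫u².
Here c = 5/2 ≥ 1, so a(u,u) = ∫(u')² + c∫u² ≥ ∫(u')² + ∫u² = ||u||_{H^1}², i.e. α = 1 works. No larger α is possible: a(u,u) ≥ α||u||_{H^1}² means (1−α)∫(u')² ≥ (α−c)∫u², and for the modes u_n = sin(nπ(x−x₀)/L) (x₀ the left endpoint) one has ∫u_n²/∫(u_n')² = (L/(nπ))² → 0, so a(u_n,u_n)/||u_n||_{H^1}² → 1. Hence the optimal constant is α = 1.
Therefore α = 1.


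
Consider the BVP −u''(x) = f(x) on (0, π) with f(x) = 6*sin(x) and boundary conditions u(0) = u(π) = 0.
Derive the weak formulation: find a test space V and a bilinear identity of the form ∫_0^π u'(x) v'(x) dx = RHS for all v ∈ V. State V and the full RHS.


V = H^1_0(0, π) (so v(0) = v(π) = 0); weak form: ∫_0^π u'v' dx = ∫_0^π (6*sin(x)) v dx for all v ∈ V.

Multiply both sides by a test function v and integrate from 0 to π:
  ∫_0^π −u''(x) v(x) dx = ∫_0^π f(x) v(x) dx.
Integrate the LHS by parts once:
  ∫_0^π −u'' v dx = −[u'(x) v(x)]_0^π + ∫_0^π u'(x) v'(x) dx.
Thus ∫_0^π u'(x) v'(x) dx = ∫_0^π f(x) v(x) dx + [u'(x) v(x)]_0^π.
Choose V so that boundary terms are either known or forced to vanish.
u is Dirichlet: u(0) = u(π) = 0. Let V = H^1_0(0, π); then v(0) = v(π) = 0, and [u' v]_0^π = 0.
Weak formulation: find u (satisfying any essential BC) such that ∫_0^π u'(x) v'(x) dx = ∫_0^π f v dx for all v ∈ V.
Substituting f(x) = 6*sin(x), the right-hand side is ∫_0^π (6*sin(x)) v dx.


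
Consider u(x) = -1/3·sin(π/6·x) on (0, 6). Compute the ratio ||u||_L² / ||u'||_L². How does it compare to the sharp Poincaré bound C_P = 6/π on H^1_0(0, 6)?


||u||_L² / ||u'||_L² = 6/π = C_P.

u(x) = -1/3·sin(π/6·x), so u'(x) = -π*cos(π*x/6)/18.
Writing u(x) = A·sin(kπx/L) with A = -1/3 and k = 1, use ∫_0^L sin²(kπx/L) dx = L/2 and ∫_0^L cos²(kπx/L) dx = L/2.
u² = 1/9·sin²(π/6·x) and (u')² = π^2/324·cos²(π/6·x), and each of sin², cos² integrates to L/2 = 3 over (0, 6).
∫_0^6 u² dx = 1/3, so ||u||_L² = sqrt(3)/3.
∫_0^6 (u')² dx = π^2/108, so ||u'||_L² = sqrt(3)*π/18.
Ratio ||u||_L² / ||u'||_L² = 6/π.
Sharp Poincaré constant on H^1_0(0, 6) is C_P = L/π = 6/π, achieved by sin(π/6·x).
This is the k = 1 eigenfunction (up to amplitude), so the ratio equals the sharp Poincaré constant exactly.


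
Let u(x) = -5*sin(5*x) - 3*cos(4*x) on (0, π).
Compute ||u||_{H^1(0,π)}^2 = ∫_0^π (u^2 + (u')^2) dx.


||u||_{H^1(0,π)}^2 = 1700/3 + 803*π/2

u'(x) = 12*sin(4*x) - 25*cos(5*x).
Expand u² and (u')² and integrate term by term on (0, π), using: for integers n ≥ 1, ∫_0^π sin²(nx) dx = ∫_0^π cos²(nx) dx = π/2; for n ≠ n', ∫_0^π sin(nx)sin(n'x) dx = ∫_0^π cos(nx)cos(n'x) dx = 0; and by product-to-sum, ∫_0^π sin(nx)cos(n'x) dx = ½∫_0^π [sin((n+n')x) + sin((n−n')x)] dx, which is 0 when n+n' is even and 2n/(n²−n'²) when n+n' is odd (it need not vanish on (0, π)).
  u² squared terms: (-5)²·∫sin(5x)² dx = 25·π/2 = 25*π/2;  (-3)²·∫cos(4x)² dx = 9·π/2 = 9*π/2.
  u² cross terms: 2·(-5)·(-3)·∫sin(5x)·cos(4x) dx = 30·(10/9) = 100/3.
  So ∫_0^π u² dx = 25*π/2 + 9*π/2 + 100/3 = 100/3 + 17*π.
  (u')² squared terms: (-25)²·∫cos(5x)² dx = 625·π/2 = 625*π/2;  (12)²·∫sin(4x)² dx = 144·π/2 = 72*π.
  (u')² cross terms: 2·(-25)·(12)·∫cos(5x)·sin(4x) dx = -600·(-8/9) = 1600/3.
  So ∫_0^π (u')² dx = 625*π/2 + 72*π + 1600/3 = 1600/3 + 769*π/2.
||u||_{H^1}^2 = (100/3 + 17*π) + (1600/3 + 769*π/2) = 1700/3 + 803*π/2.


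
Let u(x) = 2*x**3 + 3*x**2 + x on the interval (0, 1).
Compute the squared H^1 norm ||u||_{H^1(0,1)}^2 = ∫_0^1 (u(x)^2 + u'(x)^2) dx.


||u||_{H^1}^2 = 11593/210

The H^1 norm (squared) on an interval (0, L) is
  ||u||_{H^1}^2 = ∫_0^L u(x)^2 dx + ∫_0^L u'(x)^2 dx.
Compute u'(x) = 6*x**2 + 6*x + 1.
Then u(x)^2 = 4*x**6 + 12*x**5 + 13*x**4 + 6*x**3 + x**2 and u'(x)^2 = 36*x**4 + 72*x**3 + 48*x**2 + 12*x + 1.
Integrate each monomial from 0 to 1 using ∫_0^1 c·x^n dx = c·1^(n+1)/(n+1):
  ∫_0^1 u(x)^2 dx = ∫_0^1 (4*x^6 + 12*x^5 + 13*x^4 + 6*x^3 + x^2) dx. Term by term:
    ∫_0^1 4*x^6 dx = 4/7;  ∫_0^1 12*x^5 dx = 2;  ∫_0^1 13*x^4 dx = 13/5;
    ∫_0^1 6*x^3 dx = 3/2;  ∫_0^1 x^2 dx = 1/3.
  Sum: 4/7 + 2 + 13/5 + 3/2 + 1/3 = 1471/210.
  ∫_0^1 u'(x)^2 dx = ∫_0^1 (36*x^4 + 72*x^3 + 48*x^2 + 12*x + 1) dx. Term by term:
    ∫_0^1 36*x^4 dx = 36/5;  ∫_0^1 72*x^3 dx = 18;  ∫_0^1 48*x^2 dx = 16;
    ∫_0^1 12*x dx = 6;  ∫_0^1 1 dx = 1.
  Sum: 36/5 + 18 + 16 + 6 + 1 = 241/5.
Adding: ||u||_{H^1}^2 = 1471/210 + 241/5 = 11593/210.


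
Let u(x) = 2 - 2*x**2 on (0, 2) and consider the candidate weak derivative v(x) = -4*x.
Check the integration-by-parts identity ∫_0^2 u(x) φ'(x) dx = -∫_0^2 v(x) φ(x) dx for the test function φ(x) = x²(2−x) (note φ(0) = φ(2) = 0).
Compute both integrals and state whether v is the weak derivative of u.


LHS = 32/5, RHS = 32/5. Yes, v = u' weakly.

u(x) = 2 - 2*x**2, classical derivative u'(x) = -4*x.
φ(x) = x²(2−x), so φ'(x) = x*(4 - 3*x).
Note φ(0) = φ(2) = 0, so the boundary term u·φ vanishes.
LHS = ∫_0^2 u(x) φ'(x) dx = ∫_0^2 (6*x^4 - 8*x^3 - 6*x^2 + 8*x) dx. Term by term:
  ∫_0^2 6*x^4 dx = 192/5;  ∫_0^2 -8*x^3 dx = -32;  ∫_0^2 -6*x^2 dx = -16;
  ∫_0^2 8*x dx = 16.
Sum: 192/5 − 32 − 16 + 16 = 32/5.
So LHS = 32/5.
∫_0^2 v(x) φ(x) dx = ∫_0^2 (4*x^4 - 8*x^3) dx. Term by term:
  ∫_0^2 4*x^4 dx = 128/5;  ∫_0^2 -8*x^3 dx = -32.
Sum: 128/5 − 32 = -32/5.
So RHS = -∫_0^2 v(x) φ(x) dx = 32/5.
LHS = RHS, so the identity holds for this test φ.
Moreover u is smooth here and v(x) = u'(x) = -4*x pointwise, so the identity holds for every test function. Hence v is the weak derivative of u.


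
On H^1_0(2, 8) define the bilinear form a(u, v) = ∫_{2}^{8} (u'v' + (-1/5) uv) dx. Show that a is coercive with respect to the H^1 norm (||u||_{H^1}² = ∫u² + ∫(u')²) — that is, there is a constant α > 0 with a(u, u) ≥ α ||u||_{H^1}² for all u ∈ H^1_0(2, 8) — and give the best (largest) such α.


α = (-36/5 + π^2)/(π^2 + 36)

Coercivity of a(·,·) on H^1_0(2, 8) means a(u, u) ≥ α ||u||_{H^1}² for every u ∈ H^1_0.
The interval has length L = 6, and Poincaré/coercivity depend only on L. Here a(u, u) = ∫(u')² + (-1/5)·∫u².
Here c = -1/5 < 0 with |c| < (π/L)² = π^2/36, so coercivity still holds. The condition a(u,u) ≥ α||u||_{H^1}² reads (1−α)∫(u')² ≥ (α−c)∫u². Any admissible α is ≤ 1 (rapidly oscillating u have ∫u²/∫(u')² → 0), and α = 1 would force 0 ≥ (1−c)∫u², impossible since c < 1; so 1−α > 0. By the sharp Poincaré inequality on H^1_0 of an interval of length L, ∫(u')² ≥ (π/L)²∫u² with equality for the first sine mode sin(π(x−x₀)/L) (x₀ the left endpoint), so the inequality holds for all u iff (1−α)(π/L)² ≥ α − c, i.e. α ≤ ((π/L)² + c)/((π/L)² + 1) = (1 + c(L/π)²)/(1 + (L/π)²). (Direct route, valid since c ≤ 0: Poincaré gives c∫u² ≥ c(L/π)²∫(u')², so a(u,u) ≥ (1 + c(L/π)²)∫(u')², while ||u||_{H^1}² ≤ (1 + (L/π)²)∫(u')²; dividing yields the same α.) With (π/L)² = π^2/36 and c = -1/5, the largest admissible constant is α = ((π/L)² + c)/((π/L)² + 1).
Simplifying, α = (-36/5 + π^2)/(π^2 + 36).


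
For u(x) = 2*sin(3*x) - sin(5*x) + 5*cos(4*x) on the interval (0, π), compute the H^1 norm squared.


||u||_{H^1(0,π)}^2 = -30260/63 + 491*π/2

u'(x) = -20*sin(4*x) + 6*cos(3*x) - 5*cos(5*x).
Expand u² and (u')² and integrate term by term on (0, π), using: for integers n ≥ 1, ∫_0^π sin²(nx) dx = ∫_0^π cos²(nx) dx = π/2; for n ≠ n', ∫_0^π sin(nx)sin(n'x) dx = ∫_0^π cos(nx)cos(n'x) dx = 0; and by product-to-sum, ∫_0^π sin(nx)cos(n'x) dx = ½∫_0^π [sin((n+n')x) + sin((n−n')x)] dx, which is 0 when n+n' is even and 2n/(n²−n'²) when n+n' is odd (it need not vanish on (0, π)).
  u² squared terms: (-1)²·∫sin(5x)² dx = 1·π/2 = π/2;  (2)²·∫sin(3x)² dx = 4·π/2 = 2*π;  (5)²·∫cos(4x)² dx = 25·π/2 = 25*π/2.
  u² cross terms: 2·(-1)·(2)·∫sin(5x)·sin(3x) dx = -4·(0) = 0;  2·(-1)·(5)·∫sin(5x)·cos(4x) dx = -10·(10/9) = -100/9;  2·(2)·(5)·∫sin(3x)·cos(4x) dx = 20·(-6/7) = -120/7.
  So ∫_0^π u² dx = π/2 + 2*π + 25*π/2 + 0 − 100/9 − 120/7 = -1780/63 + 15*π.
  (u')² squared terms: (-20)²·∫sin(4x)² dx = 400·π/2 = 200*π;  (-5)²·∫cos(5x)² dx = 25·π/2 = 25*π/2;  (6)²·∫cos(3x)² dx = 36·π/2 = 18*π.
  (u')² cross terms: 2·(-20)·(-5)·∫sin(4x)·cos(5x) dx = 200·(-8/9) = -1600/9;  2·(-20)·(6)·∫sin(4x)·cos(3x) dx = -240·(8/7) = -1920/7;  2·(-5)·(6)·∫cos(5x)·cos(3x) dx = -60·(0) = 0.
  So ∫_0^π (u')² dx = 200*π + 25*π/2 + 18*π − 1600/9 − 1920/7 + 0 = -28480/63 + 461*π/2.
||u||_{H^1}^2 = (-1780/63 + 15*π) + (-28480/63 + 461*π/2) = -30260/63 + 491*π/2.
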